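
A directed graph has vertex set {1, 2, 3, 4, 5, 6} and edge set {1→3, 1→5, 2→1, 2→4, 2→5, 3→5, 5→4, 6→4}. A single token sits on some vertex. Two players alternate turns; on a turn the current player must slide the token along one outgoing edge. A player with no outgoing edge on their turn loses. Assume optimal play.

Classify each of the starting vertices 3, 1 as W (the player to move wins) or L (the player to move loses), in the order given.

3: L, 1: W

Label each position W (a win for the player to move) or L (a loss). A position with no legal move is L; any other position is W exactly when some move reaches an L, and L when every move reaches a W.
Every edge goes from a vertex to one that appears earlier in the order 4, 5, 3, 1, 2, 6, so processing vertices in that order labels each vertex after all of its successors.
4: no outgoing edge → L
5: W (go to 4, an L position)
3: L (sole option 5(W) is W)
1: W (go to 3, an L position)
2: W (go to 4, an L position)
6: W (go to 4, an L position)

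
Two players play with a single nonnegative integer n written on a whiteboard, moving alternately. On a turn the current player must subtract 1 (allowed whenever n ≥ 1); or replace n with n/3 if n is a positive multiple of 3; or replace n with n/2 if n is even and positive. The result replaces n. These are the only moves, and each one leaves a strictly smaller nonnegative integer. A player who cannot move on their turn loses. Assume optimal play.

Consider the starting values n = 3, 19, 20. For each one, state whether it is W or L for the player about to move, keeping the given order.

Label each position W (a win for the player to move) or L (a loss). A position with no legal move is L; any other position is W exactly when some move reaches an L, and L when every move reaches a W.
n=0: no move → L
n=1: →0(L), so W
n=2: →1(W) only, which is W, so L
n=3: →2(L), so W
n=4: →2(L), so W
n=5: →4(W) only, which is W, so L
n=6: →2(L), so W
n=7: →6(W) only, which is W, so L
n=8: →7(L), so W
n=9: →3(W), 8(W) — all W, so L
n=10: →5(L), so W
n=11: →10(W) only, which is W, so L
n=12: →11(L), so W
n=13: →12(W) only, which is W, so L
n=14: →7(L), so W
n=15: →5(L), so W
n=16: →8(W), 15(W) — all W, so L
n=17: →16(L), so W
n=18: →9(L), so W
n=19: →18(W) only, which is W, so L
n=20: →19(L), so W

3: W, 19: L, 20: W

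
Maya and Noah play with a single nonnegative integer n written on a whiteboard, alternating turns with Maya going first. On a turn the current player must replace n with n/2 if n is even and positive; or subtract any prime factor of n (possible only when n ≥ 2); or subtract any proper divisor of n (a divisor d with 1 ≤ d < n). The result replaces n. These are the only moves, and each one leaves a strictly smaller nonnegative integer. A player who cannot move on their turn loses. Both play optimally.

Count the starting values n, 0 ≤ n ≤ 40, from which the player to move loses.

Use the standard recursion: the mover loses at a terminal position; elsewhere, the mover wins exactly when some move hands the opponent an L position.
n=0: no move → L
n=1: no move → L
n=2: →0(L), so W
n=3: →0(L), so W
n=4: →2(W), 3(W) — all W, so L
n=5: →0(L), so W
n=6: →4(L), so W
n=7: →0(L), so W
n=8: →4(L), so W
n=9: →6(W), 8(W) — all W, so L
n=10: →9(L), so W
n=11: →0(L), so W
n=12: →9(L), so W
n=13: →0(L), so W
n=14: →7(W), 12(W), 13(W) — all W, so L
n=15: →14(L), so W
n=16: →14(L), so W
n=17: →0(L), so W
n=18: →9(L), so W
n=19: →0(L), so W
n=20: →10(W), 15(W), 16(W), 18(W), 19(W) — all W, so L
n=21: →14(L), so W
n=22: →20(L), so W
n=23: →0(L), so W
n=24: →20(L), so W
n=25: →20(L), so W
n=26: →13(W), 24(W), 25(W) — all W, so L
n=27: →26(L), so W
n=28: →14(L), so W
n=29: →0(L), so W
n=30: →20(L), so W
n=31: →0(L), so W
n=32: →16(W), 24(W), 28(W), 30(W), 31(W) — all W, so L
n=33: →32(L), so W
n=34: →32(L), so W
n=35: →28(W), 30(W), 34(W) — all W, so L
n=36: →32(L), so W
n=37: →0(L), so W
n=38: →19(W), 36(W), 37(W) — all W, so L
n=39: →26(L), so W
n=40: →20(L), so W
L entries with 0 ≤ n ≤ 40: n = 0, 1, 4, 9, 14, 20, 26, 32, 35, 38; that makes 10.

10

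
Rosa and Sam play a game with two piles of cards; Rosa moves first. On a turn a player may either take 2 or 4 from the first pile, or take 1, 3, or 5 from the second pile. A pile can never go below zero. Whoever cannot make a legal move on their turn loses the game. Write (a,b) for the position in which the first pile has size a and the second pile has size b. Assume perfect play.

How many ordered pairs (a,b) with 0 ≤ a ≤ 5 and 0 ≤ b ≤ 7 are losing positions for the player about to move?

16

Classify positions by backward induction: terminal positions (no move available) are L. From any other position, the mover wins iff some move reaches an L.
Every move lowers a or b (never raises either), so fill the grid row by row in increasing a, and left to right within a row: each cell's successors are then already labelled.
      b=0  b=1  b=2  b=3  b=4  b=5  b=6  b=7
a=0:    L    W    L    W    L    W    L    W
a=1:    L    W    L    W    L    W    L    W
a=2:    W    L    W    L    W    L    W    L
a=3:    W    L    W    L    W    L    W    L
a=4:    W    W    W    W    W    W    W    W
a=5:    W    W    W    W    W    W    W    W
Cells with no legal move (terminal, hence L): (0,0), (1,0).
The remaining L cells, each justified by listing all of its moves:
(0,2): L (sole option (0,1)(W) is W)
(0,4): L (options (0,3)(W), (0,1)(W) are all W)
(0,6): L (options (0,5)(W), (0,3)(W), (0,1)(W) are all W)
(1,2): L (sole option (1,1)(W) is W)
(1,4): L (options (1,3)(W), (1,1)(W) are all W)
(1,6): L (options (1,5)(W), (1,3)(W), (1,1)(W) are all W)
(2,1): L (options (0,1)(W), (2,0)(W) are all W)
(2,3): L (options (0,3)(W), (2,2)(W), (2,0)(W) are all W)
(2,5): L (options (0,5)(W), (2,4)(W), (2,2)(W), (2,0)(W) are all W)
(2,7): L (options (0,7)(W), (2,6)(W), (2,4)(W), (2,2)(W) are all W)
(3,1): L (options (1,1)(W), (3,0)(W) are all W)
(3,3): L (options (1,3)(W), (3,2)(W), (3,0)(W) are all W)
(3,5): L (options (1,5)(W), (3,4)(W), (3,2)(W), (3,0)(W) are all W)
(3,7): L (options (1,7)(W), (3,6)(W), (3,4)(W), (3,2)(W) are all W)
Every other cell has at least one move into one of the L cells above, so it is W.
L cells per row: a=0: 4, a=1: 4, a=2: 4, a=3: 4, a=4: 0, a=5: 0; total 16.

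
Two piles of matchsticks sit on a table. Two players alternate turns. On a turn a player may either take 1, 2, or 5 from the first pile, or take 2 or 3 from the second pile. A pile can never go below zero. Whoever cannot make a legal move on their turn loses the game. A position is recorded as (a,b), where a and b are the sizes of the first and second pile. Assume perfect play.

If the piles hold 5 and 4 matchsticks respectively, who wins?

Label each position W (a win for the player to move) or L (a loss). A position with no legal move is L; any other position is W exactly when some move reaches an L, and L when every move reaches a W.
No move ever increases a pile, so every position that can arise here has a ≤ 5 and b ≤ 4; it is enough to label the cells with 0 ≤ a ≤ 5 and 0 ≤ b ≤ 4.
Every move lowers a or b (never raises either), so fill the grid row by row in increasing a, and left to right within a row: each cell's successors are then already labelled.
      b=0  b=1  b=2  b=3  b=4
a=0:    L    L    W    W    W
a=1:    W    W    L    L    W
a=2:    W    W    W    W    L
a=3:    L    L    W    W    W
a=4:    W    W    L    L    W
a=5:    W    W    W    W    L
Cells with no legal move (terminal, hence L): (0,0), (0,1).
The remaining L cells, each justified by listing all of its moves:
(1,2): moves to (0,2)(W), (1,0)(W); every one is W ⇒ L
(1,3): moves to (0,3)(W), (1,1)(W), (1,0)(W); every one is W ⇒ L
(2,4): moves to (1,4)(W), (0,4)(W), (2,2)(W), (2,1)(W); every one is W ⇒ L
(3,0): moves to (2,0)(W), (1,0)(W); every one is W ⇒ L
(3,1): moves to (2,1)(W), (1,1)(W); every one is W ⇒ L
(4,2): moves to (3,2)(W), (2,2)(W), (4,0)(W); every one is W ⇒ L
(4,3): moves to (3,3)(W), (2,3)(W), (4,1)(W), (4,0)(W); every one is W ⇒ L
(5,4): moves to (4,4)(W), (3,4)(W), (0,4)(W), (5,2)(W), (5,1)(W); every one is W ⇒ L
Every other cell has at least one move into one of the L cells above, so it is W.
The starting position (5,4) is L: whatever the player to move does, the opponent receives a W position.

The second player wins.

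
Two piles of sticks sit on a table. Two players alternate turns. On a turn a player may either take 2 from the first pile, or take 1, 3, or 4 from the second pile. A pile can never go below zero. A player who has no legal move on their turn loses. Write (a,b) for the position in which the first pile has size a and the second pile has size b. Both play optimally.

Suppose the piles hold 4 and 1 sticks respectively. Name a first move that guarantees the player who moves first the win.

Build the W/L table. Terminal = L. A non-terminal position is W if it has a move to some L; otherwise it is L.
No move ever increases a pile, so every position that can arise here has a ≤ 4 and b ≤ 1; it is enough to label the cells with 0 ≤ a ≤ 4 and 0 ≤ b ≤ 1.
Every move lowers a or b (never raises either), so fill the grid row by row in increasing a, and left to right within a row: each cell's successors are then already labelled.
      b=0  b=1
a=0:    L    W
a=1:    L    W
a=2:    W    L
a=3:    W    L
a=4:    L    W
Cells with no legal move (terminal, hence L): (0,0), (1,0).
The remaining L cells, each justified by listing all of its moves:
(2,1): moves to (0,1)(W), (2,0)(W); every one is W ⇒ L
(3,1): moves to (1,1)(W), (3,0)(W); every one is W ⇒ L
(4,0): the only move is to (2,0)(W), a W ⇒ L
Every other cell has at least one move into one of the L cells above, so it is W.
From (4,1), the L positions reachable in one move are: (2,1), (4,0). Any move reaching one of these is winning.

Move to (2,1).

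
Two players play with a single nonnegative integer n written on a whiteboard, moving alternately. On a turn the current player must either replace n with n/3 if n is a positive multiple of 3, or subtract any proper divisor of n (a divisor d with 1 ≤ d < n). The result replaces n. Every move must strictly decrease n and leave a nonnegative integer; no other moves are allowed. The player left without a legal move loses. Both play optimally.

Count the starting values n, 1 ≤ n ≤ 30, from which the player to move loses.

Positions with no move are L. A position that does have a move is losing for the player to move precisely when every available move leads to a winning position for the opponent. Fill in the labels:
n=0: no move → L
n=1: no move → L
n=2: reaches L-position 1 → W
n=3: reaches L-position 1 → W
n=4: only reaches 2(W), 3(W), all W → L
n=5: reaches L-position 4 → W
n=6: reaches L-position 4 → W
n=7: only reaches 6(W), which is W → L
n=8: reaches L-position 4 → W
n=9: only reaches 3(W), 6(W), 8(W), all W → L
n=10: reaches L-position 9 → W
n=11: only reaches 10(W), which is W → L
n=12: reaches L-position 4 → W
n=13: only reaches 12(W), which is W → L
n=14: reaches L-position 7 → W
n=15: only reaches 5(W), 10(W), 12(W), 14(W), all W → L
n=16: reaches L-position 15 → W
n=17: only reaches 16(W), which is W → L
n=18: reaches L-position 9 → W
n=19: only reaches 18(W), which is W → L
n=20: reaches L-position 15 → W
n=21: reaches L-position 7 → W
n=22: reaches L-position 11 → W
n=23: only reaches 22(W), which is W → L
n=24: reaches L-position 23 → W
n=25: only reaches 20(W), 24(W), all W → L
n=26: reaches L-position 13 → W
n=27: reaches L-position 9 → W
n=28: only reaches 14(W), 21(W), 24(W), 26(W), 27(W), all W → L
n=29: reaches L-position 28 → W
n=30: reaches L-position 15 → W
L entries with 1 ≤ n ≤ 30 (n=0 is outside the asked range and is not counted): n = 1, 4, 7, 9, 11, 13, 15, 17, 19, 23, 25, 28; that makes 12.

12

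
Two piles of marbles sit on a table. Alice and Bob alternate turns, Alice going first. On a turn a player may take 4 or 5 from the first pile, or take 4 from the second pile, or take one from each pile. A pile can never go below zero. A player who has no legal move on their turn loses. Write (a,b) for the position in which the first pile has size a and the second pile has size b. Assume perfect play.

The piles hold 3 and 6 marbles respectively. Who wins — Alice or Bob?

Alice wins.

Work bottom-up. With no move the player to move loses. Otherwise the position is W if at least one move leads to an L position for the opponent, and L if every move leads to a W.
No move ever increases a pile, so every position that can arise here has a ≤ 3 and b ≤ 6; it is enough to label the cells with 0 ≤ a ≤ 3 and 0 ≤ b ≤ 6.
Every move lowers a or b (never raises either), so fill the grid row by row in increasing a, and left to right within a row: each cell's successors are then already labelled.
      b=0  b=1  b=2  b=3  b=4  b=5  b=6
a=0:    L    L    L    L    W    W    W
a=1:    L    W    W    W    W    L    L
a=2:    L    W    L    L    W    L    W
a=3:    L    W    L    W    W    L    W
Cells with no legal move (terminal, hence L): (0,0), (0,1), (0,2), (0,3), (1,0), (2,0), (3,0).
The remaining L cells, each justified by listing all of its moves:
(1,5): only reaches (1,1)(W), (0,4)(W), all W → L
(1,6): only reaches (1,2)(W), (0,5)(W), all W → L
(2,2): only reaches (1,1)(W), which is W → L
(2,3): only reaches (1,2)(W), which is W → L
(2,5): only reaches (2,1)(W), (1,4)(W), all W → L
(3,2): only reaches (2,1)(W), which is W → L
(3,5): only reaches (3,1)(W), (2,4)(W), all W → L
Every other cell has at least one move into one of the L cells above, so it is W.
The starting position (3,6) is W: Alice should move to (3,2), handing over an L position.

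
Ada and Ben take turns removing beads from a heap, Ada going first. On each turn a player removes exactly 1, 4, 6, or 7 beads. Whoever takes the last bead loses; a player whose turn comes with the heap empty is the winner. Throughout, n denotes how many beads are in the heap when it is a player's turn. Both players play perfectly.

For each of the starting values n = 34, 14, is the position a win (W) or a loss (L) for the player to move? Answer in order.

34: W, 14: L

Positions with no move are W. A position that does have a move is losing for the player to move precisely when every available move leads to a winning position for the opponent. Fill in the labels:
n=0: no move; the opponent has just taken the last bead and therefore loses → W
n=1: only reaches 0(W), which is W → L
n=2: reaches L-position 1 → W
n=3: only reaches 2(W), which is W → L
n=4: reaches L-position 3 → W
n=5: reaches L-position 1 → W
n=6: only reaches 5(W), 2(W), 0(W), all W → L
n=7: reaches L-position 6 → W
n=8: reaches L-position 1 → W
n=9: reaches L-position 3 → W
n=10: reaches L-position 6 → W
n=11: only reaches 10(W), 7(W), 5(W), 4(W), all W → L
n=12: reaches L-position 11 → W
n=13: reaches L-position 6 → W
n=14: only reaches 13(W), 10(W), 8(W), 7(W), all W → L
n=15: reaches L-position 14 → W
n=16: only reaches 15(W), 12(W), 10(W), 9(W), all W → L
n=17: reaches L-position 16 → W
n=18: reaches L-position 14 → W
n=19: only reaches 18(W), 15(W), 13(W), 12(W), all W → L
n=20: reaches L-position 19 → W
n=21: reaches L-position 14 → W
n=22: reaches L-position 16 → W
n=23: reaches L-position 19 → W
n=24: only reaches 23(W), 20(W), 18(W), 17(W), all W → L
n=25: reaches L-position 24 → W
n=26: reaches L-position 19 → W
n=27: only reaches 26(W), 23(W), 21(W), 20(W), all W → L
n=28: reaches L-position 27 → W
n=29: only reaches 28(W), 25(W), 23(W), 22(W), all W → L
n=30: reaches L-position 29 → W
n=31: reaches L-position 27 → W
n=32: only reaches 31(W), 28(W), 26(W), 25(W), all W → L
n=33: reaches L-position 32 → W
n=34: reaches L-position 27 → W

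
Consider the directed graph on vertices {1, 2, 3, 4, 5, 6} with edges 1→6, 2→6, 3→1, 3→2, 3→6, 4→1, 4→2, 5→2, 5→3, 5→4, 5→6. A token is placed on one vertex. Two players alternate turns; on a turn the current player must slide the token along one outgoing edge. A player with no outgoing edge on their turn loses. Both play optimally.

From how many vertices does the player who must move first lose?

2

Compute win/loss labels from the base case upward. A position with no move is L. Any other position is W if it can reach an L in one move, else L.
Every edge goes from a vertex to one that appears earlier in the order 6, 2, 1, 3, 4, 5, so processing vertices in that order labels each vertex after all of its successors.
6: no outgoing edge → L
2: reaches L-position 6 → W
1: reaches L-position 6 → W
3: reaches L-position 6 → W
4: only reaches 1(W), 2(W), all W → L
5: reaches L-position 4 → W
The L vertices are 4, 6; that is 2 in all.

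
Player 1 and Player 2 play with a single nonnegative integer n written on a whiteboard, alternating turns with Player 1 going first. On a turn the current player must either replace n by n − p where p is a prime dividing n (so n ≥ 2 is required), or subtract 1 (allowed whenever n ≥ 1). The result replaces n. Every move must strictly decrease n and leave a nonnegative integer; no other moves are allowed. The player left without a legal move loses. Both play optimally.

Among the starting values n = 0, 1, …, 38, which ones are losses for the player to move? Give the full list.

0, 4, 8, 12, 16, 20, 24, 28, 32, 36

Compute win/loss labels from the base case upward. A position with no move is L. Any other position is W if it can reach an L in one move, else L.
n=0: no move → L
n=1: W (go to 0, an L position)
n=2: W (go to 0, an L position)
n=3: W (go to 0, an L position)
n=4: L (options 2(W), 3(W) are all W)
n=5: W (go to 0, an L position)
n=6: W (go to 4, an L position)
n=7: W (go to 0, an L position)
n=8: L (options 6(W), 7(W) are all W)
n=9: W (go to 8, an L position)
n=10: W (go to 8, an L position)
n=11: W (go to 0, an L position)
n=12: L (options 9(W), 10(W), 11(W) are all W)
n=13: W (go to 0, an L position)
n=14: W (go to 12, an L position)
n=15: W (go to 12, an L position)
n=16: L (options 14(W), 15(W) are all W)
n=17: W (go to 0, an L position)
n=18: W (go to 16, an L position)
n=19: W (go to 0, an L position)
n=20: L (options 15(W), 18(W), 19(W) are all W)
n=21: W (go to 20, an L position)
n=22: W (go to 20, an L position)
n=23: W (go to 0, an L position)
n=24: L (options 21(W), 22(W), 23(W) are all W)
n=25: W (go to 20, an L position)
n=26: W (go to 24, an L position)
n=27: W (go to 24, an L position)
n=28: L (options 21(W), 26(W), 27(W) are all W)
n=29: W (go to 0, an L position)
n=30: W (go to 28, an L position)
n=31: W (go to 0, an L position)
n=32: L (options 30(W), 31(W) are all W)
n=33: W (go to 32, an L position)
n=34: W (go to 32, an L position)
n=35: W (go to 28, an L position)
n=36: L (options 33(W), 34(W), 35(W) are all W)
n=37: W (go to 0, an L position)
n=38: W (go to 36, an L position)
The losing starting values of n are exactly the entries labelled L in this table (10 of them).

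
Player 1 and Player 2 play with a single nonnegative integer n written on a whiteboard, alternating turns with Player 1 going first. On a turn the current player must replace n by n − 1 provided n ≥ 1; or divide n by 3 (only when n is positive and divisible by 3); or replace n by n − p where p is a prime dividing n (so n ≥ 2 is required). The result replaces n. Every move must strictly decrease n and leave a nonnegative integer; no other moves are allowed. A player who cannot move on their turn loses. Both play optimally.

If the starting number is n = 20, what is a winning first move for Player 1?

Build the W/L table. Terminal = L. A non-terminal position is W if it has a move to some L; otherwise it is L.
n=0: no move → L
n=1: →0(L), so W
n=2: →0(L), so W
n=3: →0(L), so W
n=4: →2(W), 3(W) — all W, so L
n=5: →0(L), so W
n=6: →4(L), so W
n=7: →0(L), so W
n=8: →6(W), 7(W) — all W, so L
n=9: →8(L), so W
n=10: →8(L), so W
n=11: →0(L), so W
n=12: →4(L), so W
n=13: →0(L), so W
n=14: →7(W), 12(W), 13(W) — all W, so L
n=15: →14(L), so W
n=16: →14(L), so W
n=17: →0(L), so W
n=18: →6(W), 15(W), 16(W), 17(W) — all W, so L
n=19: →0(L), so W
n=20: →18(L), so W
From 20, the L positions reachable in one move are: 18.

Move to 18.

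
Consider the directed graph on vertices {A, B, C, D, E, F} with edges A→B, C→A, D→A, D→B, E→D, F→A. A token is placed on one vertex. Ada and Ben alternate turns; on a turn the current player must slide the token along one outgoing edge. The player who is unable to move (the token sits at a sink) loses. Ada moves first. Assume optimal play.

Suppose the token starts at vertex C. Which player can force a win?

Ben wins.

Compute win/loss labels from the base case upward. A position with no move is L. Any other position is W if it can reach an L in one move, else L.
Every edge goes from a vertex to one that appears earlier in the order B, A, D, E, F, C, so processing vertices in that order labels each vertex after all of its successors.
B: no outgoing edge → L
A: →B(L), so W
D: →B(L), so W
E: →D(W) only, which is W, so L
F: →A(W) only, which is W, so L
C: →A(W) only, which is W, so L
The starting position C is L: whatever Ada does, the opponent receives a W position.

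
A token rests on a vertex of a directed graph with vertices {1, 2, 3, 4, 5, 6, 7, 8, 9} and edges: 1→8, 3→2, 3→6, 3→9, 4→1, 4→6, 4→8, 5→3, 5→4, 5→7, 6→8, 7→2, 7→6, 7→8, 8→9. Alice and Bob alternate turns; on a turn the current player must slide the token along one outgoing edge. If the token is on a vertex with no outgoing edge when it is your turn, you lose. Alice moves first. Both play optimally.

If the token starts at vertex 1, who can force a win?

Bob wins.

Positions with no move are L. A position that does have a move is losing for the player to move precisely when every available move leads to a winning position for the opponent. Fill in the labels:
Every edge goes from a vertex to one that appears earlier in the order 9, 2, 8, 6, 3, 1, 4, 7, 5, so processing vertices in that order labels each vertex after all of its successors.
9: no outgoing edge → L
2: no outgoing edge → L
8: →9(L), so W
6: →8(W) only, which is W, so L
3: →6(L), so W
1: →8(W) only, which is W, so L
4: →1(L), so W
7: →6(L), so W
5: →7(W), 4(W), 3(W) — all W, so L
Every move from 1 reaches a W position, so the mover loses.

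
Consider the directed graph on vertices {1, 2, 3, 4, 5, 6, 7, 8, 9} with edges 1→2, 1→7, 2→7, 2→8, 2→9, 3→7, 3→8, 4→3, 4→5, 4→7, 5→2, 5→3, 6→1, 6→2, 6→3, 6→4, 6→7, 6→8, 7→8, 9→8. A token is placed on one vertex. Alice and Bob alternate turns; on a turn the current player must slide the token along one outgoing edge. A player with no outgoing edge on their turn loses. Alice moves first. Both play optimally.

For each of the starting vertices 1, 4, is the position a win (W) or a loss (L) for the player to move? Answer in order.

1: L, 4: W

Use the standard recursion: the mover loses at a terminal position; elsewhere, the mover wins exactly when some move hands the opponent an L position.
Every edge goes from a vertex to one that appears earlier in the order 8, 7, 9, 2, 3, 5, 1, 4, 6, so processing vertices in that order labels each vertex after all of its successors.
8: no outgoing edge → L
7: W (go to 8, an L position)
9: W (go to 8, an L position)
2: W (go to 8, an L position)
3: W (go to 8, an L position)
5: L (options 3(W), 2(W) are all W)
1: L (options 2(W), 7(W) are all W)
4: W (go to 5, an L position)
6: W (go to 1, an L position)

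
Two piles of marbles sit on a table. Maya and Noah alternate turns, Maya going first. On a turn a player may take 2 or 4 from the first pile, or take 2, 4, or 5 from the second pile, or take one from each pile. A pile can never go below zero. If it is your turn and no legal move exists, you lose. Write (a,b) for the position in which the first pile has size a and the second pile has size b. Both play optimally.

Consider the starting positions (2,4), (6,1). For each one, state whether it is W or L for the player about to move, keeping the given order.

Positions with no move are L. A position that does have a move is losing for the player to move precisely when every available move leads to a winning position for the opponent. Fill in the labels:
No move ever increases a pile, so every position that can arise here has a ≤ 6 and b ≤ 4; it is enough to label the cells with 0 ≤ a ≤ 6 and 0 ≤ b ≤ 4.
Every move lowers a or b (never raises either), so fill the grid row by row in increasing a, and left to right within a row: each cell's successors are then already labelled.
      b=0  b=1  b=2  b=3  b=4
a=0:    L    L    W    W    W
a=1:    L    W    W    L    W
a=2:    W    W    L    L    W
a=3:    W    L    L    W    W
a=4:    W    W    W    W    L
a=5:    W    W    W    W    L
a=6:    L    L    W    W    W
Cells with no legal move (terminal, hence L): (0,0), (0,1), (1,0).
The remaining L cells, each justified by listing all of its moves:
(1,3): L (options (1,1)(W), (0,2)(W) are all W)
(2,2): L (options (0,2)(W), (2,0)(W), (1,1)(W) are all W)
(2,3): L (options (0,3)(W), (2,1)(W), (1,2)(W) are all W)
(3,1): L (options (1,1)(W), (2,0)(W) are all W)
(3,2): L (options (1,2)(W), (3,0)(W), (2,1)(W) are all W)
(4,4): L (options (2,4)(W), (0,4)(W), (4,2)(W), (4,0)(W), (3,3)(W) are all W)
(5,4): L (options (3,4)(W), (1,4)(W), (5,2)(W), (5,0)(W), (4,3)(W) are all W)
(6,0): L (options (4,0)(W), (2,0)(W) are all W)
(6,1): L (options (4,1)(W), (2,1)(W), (5,0)(W) are all W)
Every other cell has at least one move into one of the L cells above, so it is W.
(2,4): the move to (2,2) reaches an L cell, so W
(6,1): one of the L cells justified above, so L

(2,4): W, (6,1): L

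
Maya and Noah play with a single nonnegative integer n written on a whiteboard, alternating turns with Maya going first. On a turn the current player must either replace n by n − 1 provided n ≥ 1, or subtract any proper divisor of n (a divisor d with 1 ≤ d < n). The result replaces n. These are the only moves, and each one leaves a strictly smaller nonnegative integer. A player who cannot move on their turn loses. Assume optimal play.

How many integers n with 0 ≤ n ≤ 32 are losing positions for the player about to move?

16

Compute win/loss labels from the base case upward. A position with no move is L. Any other position is W if it can reach an L in one move, else L.
n=0: no move → L
n=1: can move to 0, which is L ⇒ W
n=2: the only move is to 1(W), a W ⇒ L
n=3: can move to 2, which is L ⇒ W
n=4: can move to 2, which is L ⇒ W
n=5: the only move is to 4(W), a W ⇒ L
n=6: can move to 5, which is L ⇒ W
n=7: the only move is to 6(W), a W ⇒ L
n=8: can move to 7, which is L ⇒ W
n=9: moves to 6(W), 8(W); every one is W ⇒ L
n=10: can move to 5, which is L ⇒ W
n=11: the only move is to 10(W), a W ⇒ L
n=12: can move to 9, which is L ⇒ W
n=13: the only move is to 12(W), a W ⇒ L
n=14: can move to 7, which is L ⇒ W
n=15: moves to 10(W), 12(W), 14(W); every one is W ⇒ L
n=16: can move to 15, which is L ⇒ W
n=17: the only move is to 16(W), a W ⇒ L
n=18: can move to 9, which is L ⇒ W
n=19: the only move is to 18(W), a W ⇒ L
n=20: can move to 15, which is L ⇒ W
n=21: moves to 14(W), 18(W), 20(W); every one is W ⇒ L
n=22: can move to 11, which is L ⇒ W
n=23: the only move is to 22(W), a W ⇒ L
n=24: can move to 21, which is L ⇒ W
n=25: moves to 20(W), 24(W); every one is W ⇒ L
n=26: can move to 13, which is L ⇒ W
n=27: moves to 18(W), 24(W), 26(W); every one is W ⇒ L
n=28: can move to 21, which is L ⇒ W
n=29: the only move is to 28(W), a W ⇒ L
n=30: can move to 15, which is L ⇒ W
n=31: the only move is to 30(W), a W ⇒ L
n=32: can move to 31, which is L ⇒ W
L entries with 0 ≤ n ≤ 32: n = 0, 2, 5, 7, 9, 11, 13, 15, 17, 19, 21, 23, 25, 27, 29, 31; that makes 16.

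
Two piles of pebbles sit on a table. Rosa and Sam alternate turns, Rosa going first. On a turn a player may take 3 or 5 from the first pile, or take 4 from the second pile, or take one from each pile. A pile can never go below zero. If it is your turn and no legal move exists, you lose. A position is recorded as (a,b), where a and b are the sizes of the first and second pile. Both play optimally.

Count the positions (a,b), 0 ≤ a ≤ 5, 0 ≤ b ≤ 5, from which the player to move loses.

Work bottom-up. With no move the player to move loses. Otherwise the position is W if at least one move leads to an L position for the opponent, and L if every move leads to a W.
Every move lowers a or b (never raises either), so fill the grid row by row in increasing a, and left to right within a row: each cell's successors are then already labelled.
      b=0  b=1  b=2  b=3  b=4  b=5
a=0:    L    L    L    L    W    W
a=1:    L    W    W    W    W    L
a=2:    L    W    L    L    W    L
a=3:    W    W    W    W    W    L
a=4:    W    L    L    L    L    W
a=5:    W    W    W    W    W    W
Cells with no legal move (terminal, hence L): (0,0), (0,1), (0,2), (0,3), (1,0), (2,0).
The remaining L cells, each justified by listing all of its moves:
(1,5): only reaches (1,1)(W), (0,4)(W), all W → L
(2,2): only reaches (1,1)(W), which is W → L
(2,3): only reaches (1,2)(W), which is W → L
(2,5): only reaches (2,1)(W), (1,4)(W), all W → L
(3,5): only reaches (0,5)(W), (3,1)(W), (2,4)(W), all W → L
(4,1): only reaches (1,1)(W), (3,0)(W), all W → L
(4,2): only reaches (1,2)(W), (3,1)(W), all W → L
(4,3): only reaches (1,3)(W), (3,2)(W), all W → L
(4,4): only reaches (1,4)(W), (4,0)(W), (3,3)(W), all W → L
Every other cell has at least one move into one of the L cells above, so it is W.
L cells per row: a=0: 4, a=1: 2, a=2: 4, a=3: 1, a=4: 4, a=5: 0; total 15.

15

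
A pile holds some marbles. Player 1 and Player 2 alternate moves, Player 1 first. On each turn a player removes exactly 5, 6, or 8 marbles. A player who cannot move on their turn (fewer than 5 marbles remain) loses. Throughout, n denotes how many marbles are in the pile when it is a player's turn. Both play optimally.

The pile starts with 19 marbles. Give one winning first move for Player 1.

Remove 5, leaving 14.

Classify positions by backward induction: terminal positions (no move available) are L. From any other position, the mover wins iff some move reaches an L.
n=0: no move → L
n=1: no move → L
n=2: no move → L
n=3: no move → L
n=4: no move → L
n=5: →0(L), so W
n=6: →1(L), so W
n=7: →2(L), so W
n=8: →3(L), so W
n=9: →4(L), so W
n=10: →4(L), so W
n=11: →3(L), so W
n=12: →4(L), so W
n=13: →8(W), 7(W), 5(W) — all W, so L
n=14: →9(W), 8(W), 6(W) — all W, so L
n=15: →10(W), 9(W), 7(W) — all W, so L
n=16: →11(W), 10(W), 8(W) — all W, so L
n=17: →12(W), 11(W), 9(W) — all W, so L
n=18: →13(L), so W
n=19: →14(L), so W
From 19, the L positions reachable in one move are: 14, 13. Any move reaching one of these is winning.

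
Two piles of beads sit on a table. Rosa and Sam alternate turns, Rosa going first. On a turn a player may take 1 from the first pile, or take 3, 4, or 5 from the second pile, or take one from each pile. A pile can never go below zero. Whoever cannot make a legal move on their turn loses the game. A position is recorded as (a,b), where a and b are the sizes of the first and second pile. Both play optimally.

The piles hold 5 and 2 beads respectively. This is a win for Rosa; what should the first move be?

Move to (4,2).

Build the W/L table. Terminal = L. A non-terminal position is W if it has a move to some L; otherwise it is L.
No move ever increases a pile, so every position that can arise here has a ≤ 5 and b ≤ 2; it is enough to label the cells with 0 ≤ a ≤ 5 and 0 ≤ b ≤ 2.
Every move lowers a or b (never raises either), so fill the grid row by row in increasing a, and left to right within a row: each cell's successors are then already labelled.
      b=0  b=1  b=2
a=0:    L    L    L
a=1:    W    W    W
a=2:    L    L    L
a=3:    W    W    W
a=4:    L    L    L
a=5:    W    W    W
Cells with no legal move (terminal, hence L): (0,0), (0,1), (0,2).
The remaining L cells, each justified by listing all of its moves:
(2,0): only reaches (1,0)(W), which is W → L
(2,1): only reaches (1,1)(W), (1,0)(W), all W → L
(2,2): only reaches (1,2)(W), (1,1)(W), all W → L
(4,0): only reaches (3,0)(W), which is W → L
(4,1): only reaches (3,1)(W), (3,0)(W), all W → L
(4,2): only reaches (3,2)(W), (3,1)(W), all W → L
Every other cell has at least one move into one of the L cells above, so it is W.
From (5,2), the L positions reachable in one move are: (4,2), (4,1). Any move reaching one of these is winning.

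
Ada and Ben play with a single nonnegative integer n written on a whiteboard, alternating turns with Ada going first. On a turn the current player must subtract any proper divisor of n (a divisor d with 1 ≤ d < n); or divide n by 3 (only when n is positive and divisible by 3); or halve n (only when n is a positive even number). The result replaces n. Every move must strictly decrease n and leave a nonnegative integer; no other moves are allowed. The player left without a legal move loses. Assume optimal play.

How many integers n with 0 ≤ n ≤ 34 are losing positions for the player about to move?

14

Label each position W (a win for the player to move) or L (a loss). A position with no legal move is L; any other position is W exactly when some move reaches an L, and L when every move reaches a W.
n=0: no move → L
n=1: no move → L
n=2: reaches L-position 1 → W
n=3: reaches L-position 1 → W
n=4: only reaches 2(W), 3(W), all W → L
n=5: reaches L-position 4 → W
n=6: reaches L-position 4 → W
n=7: only reaches 6(W), which is W → L
n=8: reaches L-position 4 → W
n=9: only reaches 3(W), 6(W), 8(W), all W → L
n=10: reaches L-position 9 → W
n=11: only reaches 10(W), which is W → L
n=12: reaches L-position 4 → W
n=13: only reaches 12(W), which is W → L
n=14: reaches L-position 7 → W
n=15: only reaches 5(W), 10(W), 12(W), 14(W), all W → L
n=16: reaches L-position 15 → W
n=17: only reaches 16(W), which is W → L
n=18: reaches L-position 9 → W
n=19: only reaches 18(W), which is W → L
n=20: reaches L-position 15 → W
n=21: reaches L-position 7 → W
n=22: reaches L-position 11 → W
n=23: only reaches 22(W), which is W → L
n=24: reaches L-position 23 → W
n=25: only reaches 20(W), 24(W), all W → L
n=26: reaches L-position 13 → W
n=27: reaches L-position 9 → W
n=28: only reaches 14(W), 21(W), 24(W), 26(W), 27(W), all W → L
n=29: reaches L-position 28 → W
n=30: reaches L-position 15 → W
n=31: only reaches 30(W), which is W → L
n=32: reaches L-position 28 → W
n=33: reaches L-position 11 → W
n=34: reaches L-position 17 → W
L entries with 0 ≤ n ≤ 34: n = 0, 1, 4, 7, 9, 11, 13, 15, 17, 19, 23, 25, 28, 31; that makes 14.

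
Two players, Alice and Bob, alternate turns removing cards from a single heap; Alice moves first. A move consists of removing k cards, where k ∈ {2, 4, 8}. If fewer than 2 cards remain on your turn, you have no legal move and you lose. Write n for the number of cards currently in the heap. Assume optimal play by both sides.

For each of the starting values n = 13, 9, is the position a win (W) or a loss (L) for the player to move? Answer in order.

13: L, 9: W

Compute win/loss labels from the base case upward. A position with no move is L. Any other position is W if it can reach an L in one move, else L.
n=0: no move → L
n=1: no move → L
n=2: W (go to 0, an L position)
n=3: W (go to 1, an L position)
n=4: W (go to 0, an L position)
n=5: W (go to 1, an L position)
n=6: L (options 4(W), 2(W) are all W)
n=7: L (options 5(W), 3(W) are all W)
n=8: W (go to 6, an L position)
n=9: W (go to 7, an L position)
n=10: W (go to 6, an L position)
n=11: W (go to 7, an L position)
n=12: L (options 10(W), 8(W), 4(W) are all W)
n=13: L (options 11(W), 9(W), 5(W) are all W)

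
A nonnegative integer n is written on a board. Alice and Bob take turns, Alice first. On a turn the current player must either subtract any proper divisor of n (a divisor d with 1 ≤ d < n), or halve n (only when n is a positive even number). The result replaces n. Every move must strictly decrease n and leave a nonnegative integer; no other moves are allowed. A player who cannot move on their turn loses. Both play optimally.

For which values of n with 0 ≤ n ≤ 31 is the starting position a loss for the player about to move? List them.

Compute win/loss labels from the base case upward. A position with no move is L. Any other position is W if it can reach an L in one move, else L.
n=0: no move → L
n=1: no move → L
n=2: can move to 1, which is L ⇒ W
n=3: the only move is to 2(W), a W ⇒ L
n=4: can move to 3, which is L ⇒ W
n=5: the only move is to 4(W), a W ⇒ L
n=6: can move to 3, which is L ⇒ W
n=7: the only move is to 6(W), a W ⇒ L
n=8: can move to 7, which is L ⇒ W
n=9: moves to 6(W), 8(W); every one is W ⇒ L
n=10: can move to 5, which is L ⇒ W
n=11: the only move is to 10(W), a W ⇒ L
n=12: can move to 9, which is L ⇒ W
n=13: the only move is to 12(W), a W ⇒ L
n=14: can move to 7, which is L ⇒ W
n=15: moves to 10(W), 12(W), 14(W); every one is W ⇒ L
n=16: can move to 15, which is L ⇒ W
n=17: the only move is to 16(W), a W ⇒ L
n=18: can move to 9, which is L ⇒ W
n=19: the only move is to 18(W), a W ⇒ L
n=20: can move to 15, which is L ⇒ W
n=21: moves to 14(W), 18(W), 20(W); every one is W ⇒ L
n=22: can move to 11, which is L ⇒ W
n=23: the only move is to 22(W), a W ⇒ L
n=24: can move to 21, which is L ⇒ W
n=25: moves to 20(W), 24(W); every one is W ⇒ L
n=26: can move to 13, which is L ⇒ W
n=27: moves to 18(W), 24(W), 26(W); every one is W ⇒ L
n=28: can move to 21, which is L ⇒ W
n=29: the only move is to 28(W), a W ⇒ L
n=30: can move to 15, which is L ⇒ W
n=31: the only move is to 30(W), a W ⇒ L
Reading off the rows marked L gives the requested list; there are 17 such values of n.

0, 1, 3, 5, 7, 9, 11, 13, 15, 17, 19, 21, 23, 25, 27, 29, 31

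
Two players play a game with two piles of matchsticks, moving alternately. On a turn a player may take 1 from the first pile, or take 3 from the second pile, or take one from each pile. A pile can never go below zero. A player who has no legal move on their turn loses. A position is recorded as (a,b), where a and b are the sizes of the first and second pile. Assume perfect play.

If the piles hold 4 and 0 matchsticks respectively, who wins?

The second player wins.

Compute win/loss labels from the base case upward. A position with no move is L. Any other position is W if it can reach an L in one move, else L.
No move ever increases a pile, so every position that can arise here has a ≤ 4 and b ≤ 0; it is enough to label the cells with 0 ≤ a ≤ 4 and 0 ≤ b ≤ 0.
Every move lowers a or b (never raises either), so fill the grid row by row in increasing a, and left to right within a row: each cell's successors are then already labelled.
      b=0
a=0:    L
a=1:    W
a=2:    L
a=3:    W
a=4:    L
Cells with no legal move (terminal, hence L): (0,0).
The remaining L cells, each justified by listing all of its moves:
(2,0): L (sole option (1,0)(W) is W)
(4,0): L (sole option (3,0)(W) is W)
Every other cell has at least one move into one of the L cells above, so it is W.
Every move from (4,0) reaches a W position, so the mover loses.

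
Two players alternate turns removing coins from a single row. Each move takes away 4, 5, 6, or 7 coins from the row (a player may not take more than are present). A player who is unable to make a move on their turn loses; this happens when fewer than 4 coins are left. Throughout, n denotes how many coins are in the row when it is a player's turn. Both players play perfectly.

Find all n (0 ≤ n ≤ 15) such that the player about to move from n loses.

0, 1, 2, 3, 11, 12, 13, 14

Work bottom-up. With no move the player to move loses. Otherwise the position is W if at least one move leads to an L position for the opponent, and L if every move leads to a W.
n=0: no move → L
n=1: no move → L
n=2: no move → L
n=3: no move → L
n=4: →0(L), so W
n=5: →1(L), so W
n=6: →2(L), so W
n=7: →3(L), so W
n=8: →3(L), so W
n=9: →3(L), so W
n=10: →3(L), so W
n=11: →7(W), 6(W), 5(W), 4(W) — all W, so L
n=12: →8(W), 7(W), 6(W), 5(W) — all W, so L
n=13: →9(W), 8(W), 7(W), 6(W) — all W, so L
n=14: →10(W), 9(W), 8(W), 7(W) — all W, so L
n=15: →11(L), so W
The losing starting values of n are exactly the entries labelled L in this table (8 of them).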